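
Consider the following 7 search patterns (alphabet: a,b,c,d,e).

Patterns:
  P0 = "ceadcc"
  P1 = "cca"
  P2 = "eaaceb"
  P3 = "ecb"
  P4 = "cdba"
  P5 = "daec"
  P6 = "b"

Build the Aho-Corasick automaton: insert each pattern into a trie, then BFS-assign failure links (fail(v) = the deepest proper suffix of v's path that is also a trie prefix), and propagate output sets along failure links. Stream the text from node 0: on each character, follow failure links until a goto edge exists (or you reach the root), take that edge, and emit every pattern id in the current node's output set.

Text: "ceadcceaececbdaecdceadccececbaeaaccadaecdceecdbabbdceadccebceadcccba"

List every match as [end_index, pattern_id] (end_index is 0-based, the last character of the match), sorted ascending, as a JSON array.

Build automaton:
Trie (insert patterns):
  0='ε' goto b→24 c→1 d→20 e→9
  1='c' goto c→7 d→17 e→2
  2='ce' goto a→3
  3='cea' goto d→4
  4='cead' goto c→5
  5='ceadc' goto c→6
  6='ceadcc' goto ·  [P0 ends]
  7='cc' goto a→8
  8='cca' goto ·  [P1 ends]
  9='e' goto a→10 c→15
  10='ea' goto a→11
  11='eaa' goto c→12
  12='eaac' goto e→13
  13='eaace' goto b→14
  14='eaaceb' goto ·  [P2 ends]
  15='ec' goto b→16
  16='ecb' goto ·  [P3 ends]
  17='cd' goto b→18
  18='cdb' goto a→19
  19='cdba' goto ·  [P4 ends]
  20='d' goto a→21
  21='da' goto e→22
  22='dae' goto c→23
  23='daec' goto ·  [P5 ends]
  24='b' goto ·  [P6 ends]

Failure links (BFS by depth):
  n1('c'): parent n0 fail=0; on 'c' 0 → fail=0;  out ∅∪∅=∅
  n9('e'): parent n0 fail=0; on 'e' 0 → fail=0;  out ∅∪∅=∅
  n20('d'): parent n0 fail=0; on 'd' 0 → fail=0;  out ∅∪∅=∅
  n24('b'): parent n0 fail=0; on 'b' 0 → fail=0;  out {6}∪∅={6}
  n2('ce'): parent n1 fail=0; on 'e' 0 → fail=9;  out ∅∪∅=∅
  n7('cc'): parent n1 fail=0; on 'c' 0 → fail=1;  out ∅∪∅=∅
  n10('ea'): parent n9 fail=0; on 'a' 0 → fail=0;  out ∅∪∅=∅
  n15('ec'): parent n9 fail=0; on 'c' 0 → fail=1;  out ∅∪∅=∅
  n17('cd'): parent n1 fail=0; on 'd' 0 → fail=20;  out ∅∪∅=∅
  n21('da'): parent n20 fail=0; on 'a' 0 → fail=0;  out ∅∪∅=∅
  n3('cea'): parent n2 fail=9; on 'a' 9 → fail=10;  out ∅∪∅=∅
  n8('cca'): parent n7 fail=1; on 'a' 1→0 → fail=0;  out {1}∪∅={1}
  n11('eaa'): parent n10 fail=0; on 'a' 0 → fail=0;  out ∅∪∅=∅
  n16('ecb'): parent n15 fail=1; on 'b' 1→0 → fail=24;  out {3}∪{6}={3,6}
  n18('cdb'): parent n17 fail=20; on 'b' 20→0 → fail=24;  out ∅∪{6}={6}
  n22('dae'): parent n21 fail=0; on 'e' 0 → fail=9;  out ∅∪∅=∅
  n4('cead'): parent n3 fail=10; on 'd' 10→0 → fail=20;  out ∅∪∅=∅
  n12('eaac'): parent n11 fail=0; on 'c' 0 → fail=1;  out ∅∪∅=∅
  n19('cdba'): parent n18 fail=24; on 'a' 24→0 → fail=0;  out {4}∪∅={4}
  n23('daec'): parent n22 fail=9; on 'c' 9 → fail=15;  out {5}∪∅={5}
  n5('ceadc'): parent n4 fail=20; on 'c' 20→0 → fail=1;  out ∅∪∅=∅
  n13('eaace'): parent n12 fail=1; on 'e' 1 → fail=2;  out ∅∪∅=∅
  n6('ceadcc'): parent n5 fail=1; on 'c' 1 → fail=7;  out {0}∪∅={0}
  n14('eaaceb'): parent n13 fail=2; on 'b' 2→9→0 → fail=24;  out {2}∪{6}={2,6}

Run:
i=0 'c': node 0→1
i=1 'e': node 1→2
i=2 'a': node 2→3
i=3 'd': node 3→4
i=4 'c': node 4→5
i=5 'c': node 5→6  ** P0@[0:5]
i=6 'e': node 6→2 ·f
i=7 'a': node 2→3
i=8 'e': node 3→9 ·f
i=9 'c': node 9→15
i=10 'e': node 15→2 ·f
i=11 'c': node 2→15 ·f
i=12 'b': node 15→16  ** P3@[10:12],P6@[12:12]
i=13 'd': node 16→20 ·f
i=14 'a': node 20→21
i=15 'e': node 21→22
i=16 'c': node 22→23  ** P5@[13:16]
i=17 'd': node 23→17 ·f
i=18 'c': node 17→1 ·f
i=19 'e': node 1→2
i=20 'a': node 2→3
i=21 'd': node 3→4
i=22 'c': node 4→5
i=23 'c': node 5→6  ** P0@[18:23]
i=24 'e': node 6→2 ·f
i=25 'c': node 2→15 ·f
i=26 'e': node 15→2 ·f
i=27 'c': node 2→15 ·f
i=28 'b': node 15→16  ** P3@[26:28],P6@[28:28]
i=29 'a': node 16→0 ·f
i=30 'e': node 0→9
i=31 'a': node 9→10
i=32 'a': node 10→11
i=33 'c': node 11→12
i=34 'c': node 12→7 ·f
i=35 'a': node 7→8  ** P1@[33:35]
i=36 'd': node 8→20 ·f
i=37 'a': node 20→21
i=38 'e': node 21→22
i=39 'c': node 22→23  ** P5@[36:39]
i=40 'd': node 23→17 ·f
i=41 'c': node 17→1 ·f
i=42 'e': node 1→2
i=43 'e': node 2→9 ·f
i=44 'c': node 9→15
i=45 'd': node 15→17 ·f
i=46 'b': node 17→18  ** P6@[46:46]
i=47 'a': node 18→19  ** P4@[44:47]
i=48 'b': node 19→24 ·f  ** P6@[48:48]
i=49 'b': node 24→24 ·f  ** P6@[49:49]
i=50 'd': node 24→20 ·f
i=51 'c': node 20→1 ·f
i=52 'e': node 1→2
i=53 'a': node 2→3
i=54 'd': node 3→4
i=55 'c': node 4→5
i=56 'c': node 5→6  ** P0@[51:56]
i=57 'e': node 6→2 ·f
i=58 'b': node 2→24 ·f  ** P6@[58:58]
i=59 'c': node 24→1 ·f
i=60 'e': node 1→2
i=61 'a': node 2→3
i=62 'd': node 3→4
i=63 'c': node 4→5
i=64 'c': node 5→6  ** P0@[59:64]
i=65 'c': node 6→7 ·f
i=66 'b': node 7→24 ·f  ** P6@[66:66]
i=67 'a': node 24→0 ·f

Matches: [[5,0],[12,3],[12,6],[16,5],[23,0],[28,3],[28,6],[35,1],[39,5],[46,6],[47,4],[48,6],[49,6],[56,0],[58,6],[64,0],[66,6]]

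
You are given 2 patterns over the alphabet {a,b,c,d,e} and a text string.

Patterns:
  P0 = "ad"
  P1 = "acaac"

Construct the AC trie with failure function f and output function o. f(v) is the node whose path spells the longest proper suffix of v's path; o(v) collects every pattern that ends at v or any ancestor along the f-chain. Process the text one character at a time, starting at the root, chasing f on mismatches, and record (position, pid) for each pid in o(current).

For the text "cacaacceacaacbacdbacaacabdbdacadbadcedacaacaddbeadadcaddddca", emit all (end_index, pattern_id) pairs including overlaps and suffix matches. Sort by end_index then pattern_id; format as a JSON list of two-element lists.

Build automaton:
Trie nodes:
  0='ε' goto a→1
  1='a' goto c→3 d→2
  2='ad' goto ·  [P0 ends]
  3='ac' goto a→4
  4='aca' goto a→5
  5='acaa' goto c→6
  6='acaac' goto ·  [P1 ends]

BFS fail/out derivation:
  n1('a'): parent n0 fail=0; on 'a' 0 → fail=0;  out ∅∪∅=∅
  n2('ad'): parent n1 fail=0; on 'd' 0 → fail=0;  out {0}∪∅={0}
  n3('ac'): parent n1 fail=0; on 'c' 0 → fail=0;  out ∅∪∅=∅
  n4('aca'): parent n3 fail=0; on 'a' 0 → fail=1;  out ∅∪∅=∅
  n5('acaa'): parent n4 fail=1; on 'a' 1→0 → fail=1;  out ∅∪∅=∅
  n6('acaac'): parent n5 fail=1; on 'c' 1 → fail=3;  out {1}∪∅={1}

Text stream:
pos 0 'c': at 0
pos 1 'a': at 1
pos 2 'c': at 3
pos 3 'a': at 4
pos 4 'a': at 5
pos 5 'c': at 6  → match P1@[1:5]
pos 6 'c': at 0 (fail-walked)
pos 7 'e': at 0
pos 8 'a': at 1
pos 9 'c': at 3
pos 10 'a': at 4
pos 11 'a': at 5
pos 12 'c': at 6  → match P1@[8:12]
pos 13 'b': at 0 (fail-walked)
pos 14 'a': at 1
pos 15 'c': at 3
pos 16 'd': at 0 (fail-walked)
pos 17 'b': at 0
pos 18 'a': at 1
pos 19 'c': at 3
pos 20 'a': at 4
pos 21 'a': at 5
pos 22 'c': at 6  → match P1@[18:22]
pos 23 'a': at 4 (fail-walked)
pos 24 'b': at 0 (fail-walked)
pos 25 'd': at 0
pos 26 'b': at 0
pos 27 'd': at 0
pos 28 'a': at 1
pos 29 'c': at 3
pos 30 'a': at 4
pos 31 'd': at 2 (fail-walked)  → match P0@[30:31]
pos 32 'b': at 0 (fail-walked)
pos 33 'a': at 1
pos 34 'd': at 2  → match P0@[33:34]
pos 35 'c': at 0 (fail-walked)
pos 36 'e': at 0
pos 37 'd': at 0
pos 38 'a': at 1
pos 39 'c': at 3
pos 40 'a': at 4
pos 41 'a': at 5
pos 42 'c': at 6  → match P1@[38:42]
pos 43 'a': at 4 (fail-walked)
pos 44 'd': at 2 (fail-walked)  → match P0@[43:44]
pos 45 'd': at 0 (fail-walked)
pos 46 'b': at 0
pos 47 'e': at 0
pos 48 'a': at 1
pos 49 'd': at 2  → match P0@[48:49]
pos 50 'a': at 1 (fail-walked)
pos 51 'd': at 2  → match P0@[50:51]
pos 52 'c': at 0 (fail-walked)
pos 53 'a': at 1
pos 54 'd': at 2  → match P0@[53:54]
pos 55 'd': at 0 (fail-walked)
pos 56 'd': at 0
pos 57 'd': at 0
pos 58 'c': at 0
pos 59 'a': at 1

Result: [[5,1],[12,1],[22,1],[31,0],[34,0],[42,1],[44,0],[49,0],[51,0],[54,0]]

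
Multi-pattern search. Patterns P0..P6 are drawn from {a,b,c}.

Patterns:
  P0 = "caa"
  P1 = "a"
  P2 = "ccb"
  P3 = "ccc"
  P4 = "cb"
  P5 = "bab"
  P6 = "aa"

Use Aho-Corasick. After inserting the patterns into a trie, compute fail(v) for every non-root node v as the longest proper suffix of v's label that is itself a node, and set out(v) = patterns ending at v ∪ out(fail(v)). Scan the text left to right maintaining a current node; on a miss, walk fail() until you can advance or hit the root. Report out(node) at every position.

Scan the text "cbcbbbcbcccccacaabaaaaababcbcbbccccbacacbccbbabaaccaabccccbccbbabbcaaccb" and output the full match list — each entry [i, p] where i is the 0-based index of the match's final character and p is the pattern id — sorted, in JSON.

Build automaton:
Trie (insert patterns):
  0='ε' goto a→4 b→9 c→1
  1='c' goto a→2 b→8 c→5
  2='ca' goto a→3
  3='caa' goto ·  ←P0
  4='a' goto a→12  ←P1
  5='cc' goto b→6 c→7
  6='ccb' goto ·  ←P2
  7='ccc' goto ·  ←P3
  8='cb' goto ·  ←P4
  9='b' goto a→10
  10='ba' goto b→11
  11='bab' goto ·  ←P5
  12='aa' goto ·  ←P6

Failure links (BFS by depth):
  fail(1) 'c': from fail(0)=0 chase 'c': 0 ⇒ 0;  out=∅∪out(0)=∅
  fail(4) 'a': from fail(0)=0 chase 'a': 0 ⇒ 0;  out={1}∪out(0)={1}
  fail(9) 'b': from fail(0)=0 chase 'b': 0 ⇒ 0;  out=∅∪out(0)=∅
  fail(2) 'ca': from fail(1)=0 chase 'a': 0 ⇒ 4;  out=∅∪out(4)={1}
  fail(5) 'cc': from fail(1)=0 chase 'c': 0 ⇒ 1;  out=∅∪out(1)=∅
  fail(8) 'cb': from fail(1)=0 chase 'b': 0 ⇒ 9;  out={4}∪out(9)={4}
  fail(10) 'ba': from fail(9)=0 chase 'a': 0 ⇒ 4;  out=∅∪out(4)={1}
  fail(12) 'aa': from fail(4)=0 chase 'a': 0 ⇒ 4;  out={6}∪out(4)={1,6}
  fail(3) 'caa': from fail(2)=4 chase 'a': 4 ⇒ 12;  out={0}∪out(12)={0,1,6}
  fail(6) 'ccb': from fail(5)=1 chase 'b': 1 ⇒ 8;  out={2}∪out(8)={2,4}
  fail(7) 'ccc': from fail(5)=1 chase 'c': 1 ⇒ 5;  out={3}∪out(5)={3}
  fail(11) 'bab': from fail(10)=4 chase 'b': 4→0 ⇒ 9;  out={5}∪out(9)={5}

Text stream:
pos 0 'c': at 1
pos 1 'b': at 8  ** P4@[0:1]
pos 2 'c': at 1 (via fail)
pos 3 'b': at 8  ** P4@[2:3]
pos 4 'b': at 9 (via fail)
pos 5 'b': at 9 (via fail)
pos 6 'c': at 1 (via fail)
pos 7 'b': at 8  ** P4@[6:7]
pos 8 'c': at 1 (via fail)
pos 9 'c': at 5
pos 10 'c': at 7  ** P3@[8:10]
pos 11 'c': at 7 (via fail)  ** P3@[9:11]
pos 12 'c': at 7 (via fail)  ** P3@[10:12]
pos 13 'a': at 2 (via fail)  ** P1@[13:13]
pos 14 'c': at 1 (via fail)
pos 15 'a': at 2  ** P1@[15:15]
pos 16 'a': at 3  ** P0@[14:16],P1@[16:16],P6@[15:16]
pos 17 'b': at 9 (via fail)
pos 18 'a': at 10  ** P1@[18:18]
pos 19 'a': at 12 (via fail)  ** P1@[19:19],P6@[18:19]
pos 20 'a': at 12 (via fail)  ** P1@[20:20],P6@[19:20]
pos 21 'a': at 12 (via fail)  ** P1@[21:21],P6@[20:21]
pos 22 'a': at 12 (via fail)  ** P1@[22:22],P6@[21:22]
pos 23 'b': at 9 (via fail)
pos 24 'a': at 10  ** P1@[24:24]
pos 25 'b': at 11  ** P5@[23:25]
pos 26 'c': at 1 (via fail)
pos 27 'b': at 8  ** P4@[26:27]
pos 28 'c': at 1 (via fail)
pos 29 'b': at 8  ** P4@[28:29]
pos 30 'b': at 9 (via fail)
pos 31 'c': at 1 (via fail)
pos 32 'c': at 5
pos 33 'c': at 7  ** P3@[31:33]
pos 34 'c': at 7 (via fail)  ** P3@[32:34]
pos 35 'b': at 6 (via fail)  ** P2@[33:35],P4@[34:35]
pos 36 'a': at 10 (via fail)  ** P1@[36:36]
pos 37 'c': at 1 (via fail)
pos 38 'a': at 2  ** P1@[38:38]
pos 39 'c': at 1 (via fail)
pos 40 'b': at 8  ** P4@[39:40]
pos 41 'c': at 1 (via fail)
pos 42 'c': at 5
pos 43 'b': at 6  ** P2@[41:43],P4@[42:43]
pos 44 'b': at 9 (via fail)
pos 45 'a': at 10  ** P1@[45:45]
pos 46 'b': at 11  ** P5@[44:46]
pos 47 'a': at 10 (via fail)  ** P1@[47:47]
pos 48 'a': at 12 (via fail)  ** P1@[48:48],P6@[47:48]
pos 49 'c': at 1 (via fail)
pos 50 'c': at 5
pos 51 'a': at 2 (via fail)  ** P1@[51:51]
pos 52 'a': at 3  ** P0@[50:52],P1@[52:52],P6@[51:52]
pos 53 'b': at 9 (via fail)
pos 54 'c': at 1 (via fail)
pos 55 'c': at 5
pos 56 'c': at 7  ** P3@[54:56]
pos 57 'c': at 7 (via fail)  ** P3@[55:57]
pos 58 'b': at 6 (via fail)  ** P2@[56:58],P4@[57:58]
pos 59 'c': at 1 (via fail)
pos 60 'c': at 5
pos 61 'b': at 6  ** P2@[59:61],P4@[60:61]
pos 62 'b': at 9 (via fail)
pos 63 'a': at 10  ** P1@[63:63]
pos 64 'b': at 11  ** P5@[62:64]
pos 65 'b': at 9 (via fail)
pos 66 'c': at 1 (via fail)
pos 67 'a': at 2  ** P1@[67:67]
pos 68 'a': at 3  ** P0@[66:68],P1@[68:68],P6@[67:68]
pos 69 'c': at 1 (via fail)
pos 70 'c': at 5
pos 71 'b': at 6  ** P2@[69:71],P4@[70:71]

Result: [[1,4],[3,4],[7,4],[10,3],[11,3],[12,3],[13,1],[15,1],[16,0],[16,1],[16,6],[18,1],[19,1],[19,6],[20,1],[20,6],[21,1],[21,6],[22,1],[22,6],[24,1],[25,5],[27,4],[29,4],[33,3],[34,3],[35,2],[35,4],[36,1],[38,1],[40,4],[43,2],[43,4],[45,1],[46,5],[47,1],[48,1],[48,6],[51,1],[52,0],[52,1],[52,6],[56,3],[57,3],[58,2],[58,4],[61,2],[61,4],[63,1],[64,5],[67,1],[68,0],[68,1],[68,6],[71,2],[71,4]]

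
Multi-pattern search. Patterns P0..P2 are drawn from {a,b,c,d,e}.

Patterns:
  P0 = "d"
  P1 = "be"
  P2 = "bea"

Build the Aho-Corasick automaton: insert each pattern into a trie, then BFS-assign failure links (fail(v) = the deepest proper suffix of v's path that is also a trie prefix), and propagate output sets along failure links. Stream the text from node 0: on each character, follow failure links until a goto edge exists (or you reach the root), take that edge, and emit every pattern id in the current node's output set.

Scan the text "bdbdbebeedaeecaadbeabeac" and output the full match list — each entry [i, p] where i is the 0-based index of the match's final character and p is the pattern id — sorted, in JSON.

Build automaton:
Trie nodes:
  0='ε' goto b→2 d→1
  1='d' goto ·  [P0 ends]
  2='b' goto e→3
  3='be' goto a→4  [P1 ends]
  4='bea' goto ·  [P2 ends]

BFS fail/out derivation:
  fail(1) 'd': from fail(0)=0 chase 'd': 0 ⇒ 0;  out={0}∪out(0)={0}
  fail(2) 'b': from fail(0)=0 chase 'b': 0 ⇒ 0;  out=∅∪out(0)=∅
  fail(3) 'be': from fail(2)=0 chase 'e': 0 ⇒ 0;  out={1}∪out(0)={1}
  fail(4) 'bea': from fail(3)=0 chase 'a': 0 ⇒ 0;  out={2}∪out(0)={2}

Scan:
i=0 'b': node 0→2
i=1 'd': node 2→1 ·f  ** P0@[1:1]
i=2 'b': node 1→2 ·f
i=3 'd': node 2→1 ·f  ** P0@[3:3]
i=4 'b': node 1→2 ·f
i=5 'e': node 2→3  ** P1@[4:5]
i=6 'b': node 3→2 ·f
i=7 'e': node 2→3  ** P1@[6:7]
i=8 'e': node 3→0 ·f
i=9 'd': node 0→1  ** P0@[9:9]
i=10 'a': node 1→0 ·f
i=11 'e': node 0→0
i=12 'e': node 0→0
i=13 'c': node 0→0
i=14 'a': node 0→0
i=15 'a': node 0→0
i=16 'd': node 0→1  ** P0@[16:16]
i=17 'b': node 1→2 ·f
i=18 'e': node 2→3  ** P1@[17:18]
i=19 'a': node 3→4  ** P2@[17:19]
i=20 'b': node 4→2 ·f
i=21 'e': node 2→3  ** P1@[20:21]
i=22 'a': node 3→4  ** P2@[20:22]
i=23 'c': node 4→0 ·f

Result: [[1,0],[3,0],[5,1],[7,1],[9,0],[16,0],[18,1],[19,2],[21,1],[22,2]]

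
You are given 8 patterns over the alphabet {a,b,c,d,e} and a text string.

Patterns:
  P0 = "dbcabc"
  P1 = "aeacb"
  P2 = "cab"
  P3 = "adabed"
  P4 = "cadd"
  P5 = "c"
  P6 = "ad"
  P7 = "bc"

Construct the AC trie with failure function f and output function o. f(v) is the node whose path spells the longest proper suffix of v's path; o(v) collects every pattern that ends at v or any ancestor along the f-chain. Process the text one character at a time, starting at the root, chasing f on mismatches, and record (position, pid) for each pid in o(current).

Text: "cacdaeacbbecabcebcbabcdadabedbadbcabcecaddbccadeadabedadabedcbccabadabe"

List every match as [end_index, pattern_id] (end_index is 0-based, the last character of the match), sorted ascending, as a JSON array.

Build:
Trie (insert patterns):
  0='ε' goto a→7 b→22 c→12 d→1
  1='d' goto b→2
  2='db' goto c→3
  3='dbc' goto a→4
  4='dbca' goto b→5
  5='dbcab' goto c→6
  6='dbcabc' goto ·  ←P0
  7='a' goto d→15 e→8
  8='ae' goto a→9
  9='aea' goto c→10
  10='aeac' goto b→11
  11='aeacb' goto ·  ←P1
  12='c' goto a→13  ←P5
  13='ca' goto b→14 d→20
  14='cab' goto ·  ←P2
  15='ad' goto a→16  ←P6
  16='ada' goto b→17
  17='adab' goto e→18
  18='adabe' goto d→19
  19='adabed' goto ·  ←P3
  20='cad' goto d→21
  21='cadd' goto ·  ←P4
  22='b' goto c→23
  23='bc' goto ·  ←P7

Failure links (BFS by depth):
  fail(1) 'd': from fail(0)=0 chase 'd': 0 ⇒ 0;  out=∅∪out(0)=∅
  fail(7) 'a': from fail(0)=0 chase 'a': 0 ⇒ 0;  out=∅∪out(0)=∅
  fail(12) 'c': from fail(0)=0 chase 'c': 0 ⇒ 0;  out={5}∪out(0)={5}
  fail(22) 'b': from fail(0)=0 chase 'b': 0 ⇒ 0;  out=∅∪out(0)=∅
  fail(2) 'db': from fail(1)=0 chase 'b': 0 ⇒ 22;  out=∅∪out(22)=∅
  fail(8) 'ae': from fail(7)=0 chase 'e': 0 ⇒ 0;  out=∅∪out(0)=∅
  fail(13) 'ca': from fail(12)=0 chase 'a': 0 ⇒ 7;  out=∅∪out(7)=∅
  fail(15) 'ad': from fail(7)=0 chase 'd': 0 ⇒ 1;  out={6}∪out(1)={6}
  fail(23) 'bc': from fail(22)=0 chase 'c': 0 ⇒ 12;  out={7}∪out(12)={5,7}
  fail(3) 'dbc': from fail(2)=22 chase 'c': 22 ⇒ 23;  out=∅∪out(23)={5,7}
  fail(9) 'aea': from fail(8)=0 chase 'a': 0 ⇒ 7;  out=∅∪out(7)=∅
  fail(14) 'cab': from fail(13)=7 chase 'b': 7→0 ⇒ 22;  out={2}∪out(22)={2}
  fail(16) 'ada': from fail(15)=1 chase 'a': 1→0 ⇒ 7;  out=∅∪out(7)=∅
  fail(20) 'cad': from fail(13)=7 chase 'd': 7 ⇒ 15;  out=∅∪out(15)={6}
  fail(4) 'dbca': from fail(3)=23 chase 'a': 23→12 ⇒ 13;  out=∅∪out(13)=∅
  fail(10) 'aeac': from fail(9)=7 chase 'c': 7→0 ⇒ 12;  out=∅∪out(12)={5}
  fail(17) 'adab': from fail(16)=7 chase 'b': 7→0 ⇒ 22;  out=∅∪out(22)=∅
  fail(21) 'cadd': from fail(20)=15 chase 'd': 15→1→0 ⇒ 1;  out={4}∪out(1)={4}
  fail(5) 'dbcab': from fail(4)=13 chase 'b': 13 ⇒ 14;  out=∅∪out(14)={2}
  fail(11) 'aeacb': from fail(10)=12 chase 'b': 12→0 ⇒ 22;  out={1}∪out(22)={1}
  fail(18) 'adabe': from fail(17)=22 chase 'e': 22→0 ⇒ 0;  out=∅∪out(0)=∅
  fail(6) 'dbcabc': from fail(5)=14 chase 'c': 14→22 ⇒ 23;  out={0}∪out(23)={0,5,7}
  fail(19) 'adabed': from fail(18)=0 chase 'd': 0 ⇒ 1;  out={3}∪out(1)={3}

Text stream:
[0] read 'c'  n0⇒n12  emit P5@[0:0]
[1] read 'a'  n12⇒n13
[2] read 'c'  n13⇒n12 (fail-walked)  emit P5@[2:2]
[3] read 'd'  n12⇒n1 (fail-walked)
[4] read 'a'  n1⇒n7 (fail-walked)
[5] read 'e'  n7⇒n8
[6] read 'a'  n8⇒n9
[7] read 'c'  n9⇒n10  emit P5@[7:7]
[8] read 'b'  n10⇒n11  emit P1@[4:8]
[9] read 'b'  n11⇒n22 (fail-walked)
[10] read 'e'  n22⇒n0 (fail-walked)
[11] read 'c'  n0⇒n12  emit P5@[11:11]
[12] read 'a'  n12⇒n13
[13] read 'b'  n13⇒n14  emit P2@[11:13]
[14] read 'c'  n14⇒n23 (fail-walked)  emit P5@[14:14],P7@[13:14]
[15] read 'e'  n23⇒n0 (fail-walked)
[16] read 'b'  n0⇒n22
[17] read 'c'  n22⇒n23  emit P5@[17:17],P7@[16:17]
[18] read 'b'  n23⇒n22 (fail-walked)
[19] read 'a'  n22⇒n7 (fail-walked)
[20] read 'b'  n7⇒n22 (fail-walked)
[21] read 'c'  n22⇒n23  emit P5@[21:21],P7@[20:21]
[22] read 'd'  n23⇒n1 (fail-walked)
[23] read 'a'  n1⇒n7 (fail-walked)
[24] read 'd'  n7⇒n15  emit P6@[23:24]
[25] read 'a'  n15⇒n16
[26] read 'b'  n16⇒n17
[27] read 'e'  n17⇒n18
[28] read 'd'  n18⇒n19  emit P3@[23:28]
[29] read 'b'  n19⇒n2 (fail-walked)
[30] read 'a'  n2⇒n7 (fail-walked)
[31] read 'd'  n7⇒n15  emit P6@[30:31]
[32] read 'b'  n15⇒n2 (fail-walked)
[33] read 'c'  n2⇒n3  emit P5@[33:33],P7@[32:33]
[34] read 'a'  n3⇒n4
[35] read 'b'  n4⇒n5  emit P2@[33:35]
[36] read 'c'  n5⇒n6  emit P0@[31:36],P5@[36:36],P7@[35:36]
[37] read 'e'  n6⇒n0 (fail-walked)
[38] read 'c'  n0⇒n12  emit P5@[38:38]
[39] read 'a'  n12⇒n13
[40] read 'd'  n13⇒n20  emit P6@[39:40]
[41] read 'd'  n20⇒n21  emit P4@[38:41]
[42] read 'b'  n21⇒n2 (fail-walked)
[43] read 'c'  n2⇒n3  emit P5@[43:43],P7@[42:43]
[44] read 'c'  n3⇒n12 (fail-walked)  emit P5@[44:44]
[45] read 'a'  n12⇒n13
[46] read 'd'  n13⇒n20  emit P6@[45:46]
[47] read 'e'  n20⇒n0 (fail-walked)
[48] read 'a'  n0⇒n7
[49] read 'd'  n7⇒n15  emit P6@[48:49]
[50] read 'a'  n15⇒n16
[51] read 'b'  n16⇒n17
[52] read 'e'  n17⇒n18
[53] read 'd'  n18⇒n19  emit P3@[48:53]
[54] read 'a'  n19⇒n7 (fail-walked)
[55] read 'd'  n7⇒n15  emit P6@[54:55]
[56] read 'a'  n15⇒n16
[57] read 'b'  n16⇒n17
[58] read 'e'  n17⇒n18
[59] read 'd'  n18⇒n19  emit P3@[54:59]
[60] read 'c'  n19⇒n12 (fail-walked)  emit P5@[60:60]
[61] read 'b'  n12⇒n22 (fail-walked)
[62] read 'c'  n22⇒n23  emit P5@[62:62],P7@[61:62]
[63] read 'c'  n23⇒n12 (fail-walked)  emit P5@[63:63]
[64] read 'a'  n12⇒n13
[65] read 'b'  n13⇒n14  emit P2@[63:65]
[66] read 'a'  n14⇒n7 (fail-walked)
[67] read 'd'  n7⇒n15  emit P6@[66:67]
[68] read 'a'  n15⇒n16
[69] read 'b'  n16⇒n17
[70] read 'e'  n17⇒n18

All matches (sorted): [[0,5],[2,5],[7,5],[8,1],[11,5],[13,2],[14,5],[14,7],[17,5],[17,7],[21,5],[21,7],[24,6],[28,3],[31,6],[33,5],[33,7],[35,2],[36,0],[36,5],[36,7],[38,5],[40,6],[41,4],[43,5],[43,7],[44,5],[46,6],[49,6],[53,3],[55,6],[59,3],[60,5],[62,5],[62,7],[63,5],[65,2],[67,6]]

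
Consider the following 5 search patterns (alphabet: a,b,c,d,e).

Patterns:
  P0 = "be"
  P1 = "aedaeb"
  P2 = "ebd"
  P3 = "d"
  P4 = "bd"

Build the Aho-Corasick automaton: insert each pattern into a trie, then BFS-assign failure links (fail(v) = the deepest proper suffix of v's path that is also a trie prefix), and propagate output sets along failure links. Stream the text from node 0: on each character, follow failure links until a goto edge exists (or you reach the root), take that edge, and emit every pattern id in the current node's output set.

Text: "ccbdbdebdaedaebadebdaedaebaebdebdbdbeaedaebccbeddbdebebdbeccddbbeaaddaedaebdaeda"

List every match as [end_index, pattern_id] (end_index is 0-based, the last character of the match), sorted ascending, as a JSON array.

Build automaton:
Trie nodes:
  n0 'ε': a→3 b→1 d→12 e→9
  n1 'b': d→13 e→2
  n2 'be': ·  ←P0
  n3 'a': e→4
  n4 'ae': d→5
  n5 'aed': a→6
  n6 'aeda': e→7
  n7 'aedae': b→8
  n8 'aedaeb': ·  ←P1
  n9 'e': b→10
  n10 'eb': d→11
  n11 'ebd': ·  ←P2
  n12 'd': ·  ←P3
  n13 'bd': ·  ←P4

Failure links (BFS by depth):
  fail(1) 'b': from fail(0)=0 chase 'b': 0 ⇒ 0;  out=∅∪out(0)=∅
  fail(3) 'a': from fail(0)=0 chase 'a': 0 ⇒ 0;  out=∅∪out(0)=∅
  fail(9) 'e': from fail(0)=0 chase 'e': 0 ⇒ 0;  out=∅∪out(0)=∅
  fail(12) 'd': from fail(0)=0 chase 'd': 0 ⇒ 0;  out={3}∪out(0)={3}
  fail(2) 'be': from fail(1)=0 chase 'e': 0 ⇒ 9;  out={0}∪out(9)={0}
  fail(4) 'ae': from fail(3)=0 chase 'e': 0 ⇒ 9;  out=∅∪out(9)=∅
  fail(10) 'eb': from fail(9)=0 chase 'b': 0 ⇒ 1;  out=∅∪out(1)=∅
  fail(13) 'bd': from fail(1)=0 chase 'd': 0 ⇒ 12;  out={4}∪out(12)={3,4}
  fail(5) 'aed': from fail(4)=9 chase 'd': 9→0 ⇒ 12;  out=∅∪out(12)={3}
  fail(11) 'ebd': from fail(10)=1 chase 'd': 1 ⇒ 13;  out={2}∪out(13)={2,3,4}
  fail(6) 'aeda': from fail(5)=12 chase 'a': 12→0 ⇒ 3;  out=∅∪out(3)=∅
  fail(7) 'aedae': from fail(6)=3 chase 'e': 3 ⇒ 4;  out=∅∪out(4)=∅
  fail(8) 'aedaeb': from fail(7)=4 chase 'b': 4→9 ⇒ 10;  out={1}∪out(10)={1}

Text stream:
[0] read 'c'  n0⇒n0
[1] read 'c'  n0⇒n0
[2] read 'b'  n0⇒n1
[3] read 'd'  n1⇒n13  emit P3@[3:3],P4@[2:3]
[4] read 'b'  n13⇒n1 (via fail)
[5] read 'd'  n1⇒n13  emit P3@[5:5],P4@[4:5]
[6] read 'e'  n13⇒n9 (via fail)
[7] read 'b'  n9⇒n10
[8] read 'd'  n10⇒n11  emit P2@[6:8],P3@[8:8],P4@[7:8]
[9] read 'a'  n11⇒n3 (via fail)
[10] read 'e'  n3⇒n4
[11] read 'd'  n4⇒n5  emit P3@[11:11]
[12] read 'a'  n5⇒n6
[13] read 'e'  n6⇒n7
[14] read 'b'  n7⇒n8  emit P1@[9:14]
[15] read 'a'  n8⇒n3 (via fail)
[16] read 'd'  n3⇒n12 (via fail)  emit P3@[16:16]
[17] read 'e'  n12⇒n9 (via fail)
[18] read 'b'  n9⇒n10
[19] read 'd'  n10⇒n11  emit P2@[17:19],P3@[19:19],P4@[18:19]
[20] read 'a'  n11⇒n3 (via fail)
[21] read 'e'  n3⇒n4
[22] read 'd'  n4⇒n5  emit P3@[22:22]
[23] read 'a'  n5⇒n6
[24] read 'e'  n6⇒n7
[25] read 'b'  n7⇒n8  emit P1@[20:25]
[26] read 'a'  n8⇒n3 (via fail)
[27] read 'e'  n3⇒n4
[28] read 'b'  n4⇒n10 (via fail)
[29] read 'd'  n10⇒n11  emit P2@[27:29],P3@[29:29],P4@[28:29]
[30] read 'e'  n11⇒n9 (via fail)
[31] read 'b'  n9⇒n10
[32] read 'd'  n10⇒n11  emit P2@[30:32],P3@[32:32],P4@[31:32]
[33] read 'b'  n11⇒n1 (via fail)
[34] read 'd'  n1⇒n13  emit P3@[34:34],P4@[33:34]
[35] read 'b'  n13⇒n1 (via fail)
[36] read 'e'  n1⇒n2  emit P0@[35:36]
[37] read 'a'  n2⇒n3 (via fail)
[38] read 'e'  n3⇒n4
[39] read 'd'  n4⇒n5  emit P3@[39:39]
[40] read 'a'  n5⇒n6
[41] read 'e'  n6⇒n7
[42] read 'b'  n7⇒n8  emit P1@[37:42]
[43] read 'c'  n8⇒n0 (via fail)
[44] read 'c'  n0⇒n0
[45] read 'b'  n0⇒n1
[46] read 'e'  n1⇒n2  emit P0@[45:46]
[47] read 'd'  n2⇒n12 (via fail)  emit P3@[47:47]
[48] read 'd'  n12⇒n12 (via fail)  emit P3@[48:48]
[49] read 'b'  n12⇒n1 (via fail)
[50] read 'd'  n1⇒n13  emit P3@[50:50],P4@[49:50]
[51] read 'e'  n13⇒n9 (via fail)
[52] read 'b'  n9⇒n10
[53] read 'e'  n10⇒n2 (via fail)  emit P0@[52:53]
[54] read 'b'  n2⇒n10 (via fail)
[55] read 'd'  n10⇒n11  emit P2@[53:55],P3@[55:55],P4@[54:55]
[56] read 'b'  n11⇒n1 (via fail)
[57] read 'e'  n1⇒n2  emit P0@[56:57]
[58] read 'c'  n2⇒n0 (via fail)
[59] read 'c'  n0⇒n0
[60] read 'd'  n0⇒n12  emit P3@[60:60]
[61] read 'd'  n12⇒n12 (via fail)  emit P3@[61:61]
[62] read 'b'  n12⇒n1 (via fail)
[63] read 'b'  n1⇒n1 (via fail)
[64] read 'e'  n1⇒n2  emit P0@[63:64]
[65] read 'a'  n2⇒n3 (via fail)
[66] read 'a'  n3⇒n3 (via fail)
[67] read 'd'  n3⇒n12 (via fail)  emit P3@[67:67]
[68] read 'd'  n12⇒n12 (via fail)  emit P3@[68:68]
[69] read 'a'  n12⇒n3 (via fail)
[70] read 'e'  n3⇒n4
[71] read 'd'  n4⇒n5  emit P3@[71:71]
[72] read 'a'  n5⇒n6
[73] read 'e'  n6⇒n7
[74] read 'b'  n7⇒n8  emit P1@[69:74]
[75] read 'd'  n8⇒n11 (via fail)  emit P2@[73:75],P3@[75:75],P4@[74:75]
[76] read 'a'  n11⇒n3 (via fail)
[77] read 'e'  n3⇒n4
[78] read 'd'  n4⇒n5  emit P3@[78:78]
[79] read 'a'  n5⇒n6

Result: [[3,3],[3,4],[5,3],[5,4],[8,2],[8,3],[8,4],[11,3],[14,1],[16,3],[19,2],[19,3],[19,4],[22,3],[25,1],[29,2],[29,3],[29,4],[32,2],[32,3],[32,4],[34,3],[34,4],[36,0],[39,3],[42,1],[46,0],[47,3],[48,3],[50,3],[50,4],[53,0],[55,2],[55,3],[55,4],[57,0],[60,3],[61,3],[64,0],[67,3],[68,3],[71,3],[74,1],[75,2],[75,3],[75,4],[78,3]]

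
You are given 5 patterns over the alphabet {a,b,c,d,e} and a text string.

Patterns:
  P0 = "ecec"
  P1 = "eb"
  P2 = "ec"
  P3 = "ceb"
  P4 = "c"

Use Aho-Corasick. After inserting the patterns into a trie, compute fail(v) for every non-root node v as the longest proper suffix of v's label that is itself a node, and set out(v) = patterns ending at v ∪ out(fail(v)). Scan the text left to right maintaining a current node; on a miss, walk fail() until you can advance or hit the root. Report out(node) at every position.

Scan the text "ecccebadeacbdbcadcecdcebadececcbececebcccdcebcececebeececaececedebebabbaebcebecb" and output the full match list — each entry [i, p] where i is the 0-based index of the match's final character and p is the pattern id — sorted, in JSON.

Build automaton:
Trie (insert patterns):
  n0 'ε': c→6 e→1
  n1 'e': b→5 c→2
  n2 'ec': e→3  ←P2
  n3 'ece': c→4
  n4 'ecec': ·  ←P0
  n5 'eb': ·  ←P1
  n6 'c': e→7  ←P4
  n7 'ce': b→8
  n8 'ceb': ·  ←P3

Failure links (BFS by depth):
  fail(1) 'e': from fail(0)=0 chase 'e': 0 ⇒ 0;  out=∅∪out(0)=∅
  fail(6) 'c': from fail(0)=0 chase 'c': 0 ⇒ 0;  out={4}∪out(0)={4}
  fail(2) 'ec': from fail(1)=0 chase 'c': 0 ⇒ 6;  out={2}∪out(6)={2,4}
  fail(5) 'eb': from fail(1)=0 chase 'b': 0 ⇒ 0;  out={1}∪out(0)={1}
  fail(7) 'ce': from fail(6)=0 chase 'e': 0 ⇒ 1;  out=∅∪out(1)=∅
  fail(3) 'ece': from fail(2)=6 chase 'e': 6 ⇒ 7;  out=∅∪out(7)=∅
  fail(8) 'ceb': from fail(7)=1 chase 'b': 1 ⇒ 5;  out={3}∪out(5)={1,3}
  fail(4) 'ecec': from fail(3)=7 chase 'c': 7→1 ⇒ 2;  out={0}∪out(2)={0,2,4}

Text stream:
[0] read 'e'  n0⇒n1
[1] read 'c'  n1⇒n2  ** P2@[0:1],P4@[1:1]
[2] read 'c'  n2⇒n6 ·f  ** P4@[2:2]
[3] read 'c'  n6⇒n6 ·f  ** P4@[3:3]
[4] read 'e'  n6⇒n7
[5] read 'b'  n7⇒n8  ** P1@[4:5],P3@[3:5]
[6] read 'a'  n8⇒n0 ·f
[7] read 'd'  n0⇒n0
[8] read 'e'  n0⇒n1
[9] read 'a'  n1⇒n0 ·f
[10] read 'c'  n0⇒n6  ** P4@[10:10]
[11] read 'b'  n6⇒n0 ·f
[12] read 'd'  n0⇒n0
[13] read 'b'  n0⇒n0
[14] read 'c'  n0⇒n6  ** P4@[14:14]
[15] read 'a'  n6⇒n0 ·f
[16] read 'd'  n0⇒n0
[17] read 'c'  n0⇒n6  ** P4@[17:17]
[18] read 'e'  n6⇒n7
[19] read 'c'  n7⇒n2 ·f  ** P2@[18:19],P4@[19:19]
[20] read 'd'  n2⇒n0 ·f
[21] read 'c'  n0⇒n6  ** P4@[21:21]
[22] read 'e'  n6⇒n7
[23] read 'b'  n7⇒n8  ** P1@[22:23],P3@[21:23]
[24] read 'a'  n8⇒n0 ·f
[25] read 'd'  n0⇒n0
[26] read 'e'  n0⇒n1
[27] read 'c'  n1⇒n2  ** P2@[26:27],P4@[27:27]
[28] read 'e'  n2⇒n3
[29] read 'c'  n3⇒n4  ** P0@[26:29],P2@[28:29],P4@[29:29]
[30] read 'c'  n4⇒n6 ·f  ** P4@[30:30]
[31] read 'b'  n6⇒n0 ·f
[32] read 'e'  n0⇒n1
[33] read 'c'  n1⇒n2  ** P2@[32:33],P4@[33:33]
[34] read 'e'  n2⇒n3
[35] read 'c'  n3⇒n4  ** P0@[32:35],P2@[34:35],P4@[35:35]
[36] read 'e'  n4⇒n3 ·f
[37] read 'b'  n3⇒n8 ·f  ** P1@[36:37],P3@[35:37]
[38] read 'c'  n8⇒n6 ·f  ** P4@[38:38]
[39] read 'c'  n6⇒n6 ·f  ** P4@[39:39]
[40] read 'c'  n6⇒n6 ·f  ** P4@[40:40]
[41] read 'd'  n6⇒n0 ·f
[42] read 'c'  n0⇒n6  ** P4@[42:42]
[43] read 'e'  n6⇒n7
[44] read 'b'  n7⇒n8  ** P1@[43:44],P3@[42:44]
[45] read 'c'  n8⇒n6 ·f  ** P4@[45:45]
[46] read 'e'  n6⇒n7
[47] read 'c'  n7⇒n2 ·f  ** P2@[46:47],P4@[47:47]
[48] read 'e'  n2⇒n3
[49] read 'c'  n3⇒n4  ** P0@[46:49],P2@[48:49],P4@[49:49]
[50] read 'e'  n4⇒n3 ·f
[51] read 'b'  n3⇒n8 ·f  ** P1@[50:51],P3@[49:51]
[52] read 'e'  n8⇒n1 ·f
[53] read 'e'  n1⇒n1 ·f
[54] read 'c'  n1⇒n2  ** P2@[53:54],P4@[54:54]
[55] read 'e'  n2⇒n3
[56] read 'c'  n3⇒n4  ** P0@[53:56],P2@[55:56],P4@[56:56]
[57] read 'a'  n4⇒n0 ·f
[58] read 'e'  n0⇒n1
[59] read 'c'  n1⇒n2  ** P2@[58:59],P4@[59:59]
[60] read 'e'  n2⇒n3
[61] read 'c'  n3⇒n4  ** P0@[58:61],P2@[60:61],P4@[61:61]
[62] read 'e'  n4⇒n3 ·f
[63] read 'd'  n3⇒n0 ·f
[64] read 'e'  n0⇒n1
[65] read 'b'  n1⇒n5  ** P1@[64:65]
[66] read 'e'  n5⇒n1 ·f
[67] read 'b'  n1⇒n5  ** P1@[66:67]
[68] read 'a'  n5⇒n0 ·f
[69] read 'b'  n0⇒n0
[70] read 'b'  n0⇒n0
[71] read 'a'  n0⇒n0
[72] read 'e'  n0⇒n1
[73] read 'b'  n1⇒n5  ** P1@[72:73]
[74] read 'c'  n5⇒n6 ·f  ** P4@[74:74]
[75] read 'e'  n6⇒n7
[76] read 'b'  n7⇒n8  ** P1@[75:76],P3@[74:76]
[77] read 'e'  n8⇒n1 ·f
[78] read 'c'  n1⇒n2  ** P2@[77:78],P4@[78:78]
[79] read 'b'  n2⇒n0 ·f

Result: [[1,2],[1,4],[2,4],[3,4],[5,1],[5,3],[10,4],[14,4],[17,4],[19,2],[19,4],[21,4],[23,1],[23,3],[27,2],[27,4],[29,0],[29,2],[29,4],[30,4],[33,2],[33,4],[35,0],[35,2],[35,4],[37,1],[37,3],[38,4],[39,4],[40,4],[42,4],[44,1],[44,3],[45,4],[47,2],[47,4],[49,0],[49,2],[49,4],[51,1],[51,3],[54,2],[54,4],[56,0],[56,2],[56,4],[59,2],[59,4],[61,0],[61,2],[61,4],[65,1],[67,1],[73,1],[74,4],[76,1],[76,3],[78,2],[78,4]]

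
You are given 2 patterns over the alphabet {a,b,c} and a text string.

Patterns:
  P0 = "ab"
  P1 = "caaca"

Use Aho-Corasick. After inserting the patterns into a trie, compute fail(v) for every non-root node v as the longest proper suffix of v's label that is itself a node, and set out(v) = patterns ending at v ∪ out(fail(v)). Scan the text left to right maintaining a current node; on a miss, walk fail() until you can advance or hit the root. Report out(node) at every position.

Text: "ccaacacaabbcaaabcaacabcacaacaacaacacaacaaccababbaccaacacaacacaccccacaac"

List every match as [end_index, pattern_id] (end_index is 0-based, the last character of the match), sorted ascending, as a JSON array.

Build automaton:
Trie (insert patterns):
  n0 'ε': a→1 c→3
  n1 'a': b→2
  n2 'ab': ·  [P0 ends]
  n3 'c': a→4
  n4 'ca': a→5
  n5 'caa': c→6
  n6 'caac': a→7
  n7 'caaca': ·  [P1 ends]

Failure links (BFS by depth):
  fail(1) 'a': from fail(0)=0 chase 'a': 0 ⇒ 0;  out=∅∪out(0)=∅
  fail(3) 'c': from fail(0)=0 chase 'c': 0 ⇒ 0;  out=∅∪out(0)=∅
  fail(2) 'ab': from fail(1)=0 chase 'b': 0 ⇒ 0;  out={0}∪out(0)={0}
  fail(4) 'ca': from fail(3)=0 chase 'a': 0 ⇒ 1;  out=∅∪out(1)=∅
  fail(5) 'caa': from fail(4)=1 chase 'a': 1→0 ⇒ 1;  out=∅∪out(1)=∅
  fail(6) 'caac': from fail(5)=1 chase 'c': 1→0 ⇒ 3;  out=∅∪out(3)=∅
  fail(7) 'caaca': from fail(6)=3 chase 'a': 3 ⇒ 4;  out={1}∪out(4)={1}

Run:
i=0 'c': node 0→3
i=1 'c': node 3→3 ·f
i=2 'a': node 3→4
i=3 'a': node 4→5
i=4 'c': node 5→6
i=5 'a': node 6→7  emit P1@[1:5]
i=6 'c': node 7→3 ·f
i=7 'a': node 3→4
i=8 'a': node 4→5
i=9 'b': node 5→2 ·f  emit P0@[8:9]
i=10 'b': node 2→0 ·f
i=11 'c': node 0→3
i=12 'a': node 3→4
i=13 'a': node 4→5
i=14 'a': node 5→1 ·f
i=15 'b': node 1→2  emit P0@[14:15]
i=16 'c': node 2→3 ·f
i=17 'a': node 3→4
i=18 'a': node 4→5
i=19 'c': node 5→6
i=20 'a': node 6→7  emit P1@[16:20]
i=21 'b': node 7→2 ·f  emit P0@[20:21]
i=22 'c': node 2→3 ·f
i=23 'a': node 3→4
i=24 'c': node 4→3 ·f
i=25 'a': node 3→4
i=26 'a': node 4→5
i=27 'c': node 5→6
i=28 'a': node 6→7  emit P1@[24:28]
i=29 'a': node 7→5 ·f
i=30 'c': node 5→6
i=31 'a': node 6→7  emit P1@[27:31]
i=32 'a': node 7→5 ·f
i=33 'c': node 5→6
i=34 'a': node 6→7  emit P1@[30:34]
i=35 'c': node 7→3 ·f
i=36 'a': node 3→4
i=37 'a': node 4→5
i=38 'c': node 5→6
i=39 'a': node 6→7  emit P1@[35:39]
i=40 'a': node 7→5 ·f
i=41 'c': node 5→6
i=42 'c': node 6→3 ·f
i=43 'a': node 3→4
i=44 'b': node 4→2 ·f  emit P0@[43:44]
i=45 'a': node 2→1 ·f
i=46 'b': node 1→2  emit P0@[45:46]
i=47 'b': node 2→0 ·f
i=48 'a': node 0→1
i=49 'c': node 1→3 ·f
i=50 'c': node 3→3 ·f
i=51 'a': node 3→4
i=52 'a': node 4→5
i=53 'c': node 5→6
i=54 'a': node 6→7  emit P1@[50:54]
i=55 'c': node 7→3 ·f
i=56 'a': node 3→4
i=57 'a': node 4→5
i=58 'c': node 5→6
i=59 'a': node 6→7  emit P1@[55:59]
i=60 'c': node 7→3 ·f
i=61 'a': node 3→4
i=62 'c': node 4→3 ·f
i=63 'c': node 3→3 ·f
i=64 'c': node 3→3 ·f
i=65 'c': node 3→3 ·f
i=66 'a': node 3→4
i=67 'c': node 4→3 ·f
i=68 'a': node 3→4
i=69 'a': node 4→5
i=70 'c': node 5→6

Matches: [[5,1],[9,0],[15,0],[20,1],[21,0],[28,1],[31,1],[34,1],[39,1],[44,0],[46,0],[54,1],[59,1]]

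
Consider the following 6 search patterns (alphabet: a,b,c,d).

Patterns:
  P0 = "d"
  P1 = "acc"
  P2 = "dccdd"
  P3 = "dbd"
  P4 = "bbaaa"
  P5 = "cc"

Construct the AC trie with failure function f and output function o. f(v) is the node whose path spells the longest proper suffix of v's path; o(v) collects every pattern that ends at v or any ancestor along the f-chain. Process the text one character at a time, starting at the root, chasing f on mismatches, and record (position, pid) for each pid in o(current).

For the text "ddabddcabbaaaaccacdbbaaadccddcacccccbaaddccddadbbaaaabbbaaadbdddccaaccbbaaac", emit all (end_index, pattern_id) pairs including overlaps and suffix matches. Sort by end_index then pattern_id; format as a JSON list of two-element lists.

Build automaton:
Trie nodes:
  0='ε' goto a→2 b→11 c→16 d→1
  1='d' goto b→9 c→5  [P0 ends]
  2='a' goto c→3
  3='ac' goto c→4
  4='acc' goto ·  [P1 ends]
  5='dc' goto c→6
  6='dcc' goto d→7
  7='dccd' goto d→8
  8='dccdd' goto ·  [P2 ends]
  9='db' goto d→10
  10='dbd' goto ·  [P3 ends]
  11='b' goto b→12
  12='bb' goto a→13
  13='bba' goto a→14
  14='bbaa' goto a→15
  15='bbaaa' goto ·  [P4 ends]
  16='c' goto c→17
  17='cc' goto ·  [P5 ends]

Failure links (BFS by depth):
  fail(1) 'd': from fail(0)=0 chase 'd': 0 ⇒ 0;  out={0}∪out(0)={0}
  fail(2) 'a': from fail(0)=0 chase 'a': 0 ⇒ 0;  out=∅∪out(0)=∅
  fail(11) 'b': from fail(0)=0 chase 'b': 0 ⇒ 0;  out=∅∪out(0)=∅
  fail(16) 'c': from fail(0)=0 chase 'c': 0 ⇒ 0;  out=∅∪out(0)=∅
  fail(3) 'ac': from fail(2)=0 chase 'c': 0 ⇒ 16;  out=∅∪out(16)=∅
  fail(5) 'dc': from fail(1)=0 chase 'c': 0 ⇒ 16;  out=∅∪out(16)=∅
  fail(9) 'db': from fail(1)=0 chase 'b': 0 ⇒ 11;  out=∅∪out(11)=∅
  fail(12) 'bb': from fail(11)=0 chase 'b': 0 ⇒ 11;  out=∅∪out(11)=∅
  fail(17) 'cc': from fail(16)=0 chase 'c': 0 ⇒ 16;  out={5}∪out(16)={5}
  fail(4) 'acc': from fail(3)=16 chase 'c': 16 ⇒ 17;  out={1}∪out(17)={1,5}
  fail(6) 'dcc': from fail(5)=16 chase 'c': 16 ⇒ 17;  out=∅∪out(17)={5}
  fail(10) 'dbd': from fail(9)=11 chase 'd': 11→0 ⇒ 1;  out={3}∪out(1)={0,3}
  fail(13) 'bba': from fail(12)=11 chase 'a': 11→0 ⇒ 2;  out=∅∪out(2)=∅
  fail(7) 'dccd': from fail(6)=17 chase 'd': 17→16→0 ⇒ 1;  out=∅∪out(1)={0}
  fail(14) 'bbaa': from fail(13)=2 chase 'a': 2→0 ⇒ 2;  out=∅∪out(2)=∅
  fail(8) 'dccdd': from fail(7)=1 chase 'd': 1→0 ⇒ 1;  out={2}∪out(1)={0,2}
  fail(15) 'bbaaa': from fail(14)=2 chase 'a': 2→0 ⇒ 2;  out={4}∪out(2)={4}

Scan:
i=0 'd': node 0→1  → match P0@[0:0]
i=1 'd': node 1→1 (fail-walked)  → match P0@[1:1]
i=2 'a': node 1→2 (fail-walked)
i=3 'b': node 2→11 (fail-walked)
i=4 'd': node 11→1 (fail-walked)  → match P0@[4:4]
i=5 'd': node 1→1 (fail-walked)  → match P0@[5:5]
i=6 'c': node 1→5
i=7 'a': node 5→2 (fail-walked)
i=8 'b': node 2→11 (fail-walked)
i=9 'b': node 11→12
i=10 'a': node 12→13
i=11 'a': node 13→14
i=12 'a': node 14→15  → match P4@[8:12]
i=13 'a': node 15→2 (fail-walked)
i=14 'c': node 2→3
i=15 'c': node 3→4  → match P1@[13:15],P5@[14:15]
i=16 'a': node 4→2 (fail-walked)
i=17 'c': node 2→3
i=18 'd': node 3→1 (fail-walked)  → match P0@[18:18]
i=19 'b': node 1→9
i=20 'b': node 9→12 (fail-walked)
i=21 'a': node 12→13
i=22 'a': node 13→14
i=23 'a': node 14→15  → match P4@[19:23]
i=24 'd': node 15→1 (fail-walked)  → match P0@[24:24]
i=25 'c': node 1→5
i=26 'c': node 5→6  → match P5@[25:26]
i=27 'd': node 6→7  → match P0@[27:27]
i=28 'd': node 7→8  → match P0@[28:28],P2@[24:28]
i=29 'c': node 8→5 (fail-walked)
i=30 'a': node 5→2 (fail-walked)
i=31 'c': node 2→3
i=32 'c': node 3→4  → match P1@[30:32],P5@[31:32]
i=33 'c': node 4→17 (fail-walked)  → match P5@[32:33]
i=34 'c': node 17→17 (fail-walked)  → match P5@[33:34]
i=35 'c': node 17→17 (fail-walked)  → match P5@[34:35]
i=36 'b': node 17→11 (fail-walked)
i=37 'a': node 11→2 (fail-walked)
i=38 'a': node 2→2 (fail-walked)
i=39 'd': node 2→1 (fail-walked)  → match P0@[39:39]
i=40 'd': node 1→1 (fail-walked)  → match P0@[40:40]
i=41 'c': node 1→5
i=42 'c': node 5→6  → match P5@[41:42]
i=43 'd': node 6→7  → match P0@[43:43]
i=44 'd': node 7→8  → match P0@[44:44],P2@[40:44]
i=45 'a': node 8→2 (fail-walked)
i=46 'd': node 2→1 (fail-walked)  → match P0@[46:46]
i=47 'b': node 1→9
i=48 'b': node 9→12 (fail-walked)
i=49 'a': node 12→13
i=50 'a': node 13→14
i=51 'a': node 14→15  → match P4@[47:51]
i=52 'a': node 15→2 (fail-walked)
i=53 'b': node 2→11 (fail-walked)
i=54 'b': node 11→12
i=55 'b': node 12→12 (fail-walked)
i=56 'a': node 12→13
i=57 'a': node 13→14
i=58 'a': node 14→15  → match P4@[54:58]
i=59 'd': node 15→1 (fail-walked)  → match P0@[59:59]
i=60 'b': node 1→9
i=61 'd': node 9→10  → match P0@[61:61],P3@[59:61]
i=62 'd': node 10→1 (fail-walked)  → match P0@[62:62]
i=63 'd': node 1→1 (fail-walked)  → match P0@[63:63]
i=64 'c': node 1→5
i=65 'c': node 5→6  → match P5@[64:65]
i=66 'a': node 6→2 (fail-walked)
i=67 'a': node 2→2 (fail-walked)
i=68 'c': node 2→3
i=69 'c': node 3→4  → match P1@[67:69],P5@[68:69]
i=70 'b': node 4→11 (fail-walked)
i=71 'b': node 11→12
i=72 'a': node 12→13
i=73 'a': node 13→14
i=74 'a': node 14→15  → match P4@[70:74]
i=75 'c': node 15→3 (fail-walked)

All matches (sorted): [[0,0],[1,0],[4,0],[5,0],[12,4],[15,1],[15,5],[18,0],[23,4],[24,0],[26,5],[27,0],[28,0],[28,2],[32,1],[32,5],[33,5],[34,5],[35,5],[39,0],[40,0],[42,5],[43,0],[44,0],[44,2],[46,0],[51,4],[58,4],[59,0],[61,0],[61,3],[62,0],[63,0],[65,5],[69,1],[69,5],[74,4]]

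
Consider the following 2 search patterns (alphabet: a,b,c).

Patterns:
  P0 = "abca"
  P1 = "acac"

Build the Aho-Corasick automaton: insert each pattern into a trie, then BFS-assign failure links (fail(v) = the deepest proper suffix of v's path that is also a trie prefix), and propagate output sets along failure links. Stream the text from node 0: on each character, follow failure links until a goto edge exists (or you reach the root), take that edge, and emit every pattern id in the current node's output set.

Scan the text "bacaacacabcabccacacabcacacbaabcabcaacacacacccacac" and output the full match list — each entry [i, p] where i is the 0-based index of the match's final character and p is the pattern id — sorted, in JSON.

Construct AC machine:
Trie (insert patterns):
  n0 'ε': a→1
  n1 'a': b→2 c→5
  n2 'ab': c→3
  n3 'abc': a→4
  n4 'abca': ·  ←P0
  n5 'ac': a→6
  n6 'aca': c→7
  n7 'acac': ·  ←P1

Failure links (BFS by depth):
  fail(1) 'a': from fail(0)=0 chase 'a': 0 ⇒ 0;  out=∅∪out(0)=∅
  fail(2) 'ab': from fail(1)=0 chase 'b': 0 ⇒ 0;  out=∅∪out(0)=∅
  fail(5) 'ac': from fail(1)=0 chase 'c': 0 ⇒ 0;  out=∅∪out(0)=∅
  fail(3) 'abc': from fail(2)=0 chase 'c': 0 ⇒ 0;  out=∅∪out(0)=∅
  fail(6) 'aca': from fail(5)=0 chase 'a': 0 ⇒ 1;  out=∅∪out(1)=∅
  fail(4) 'abca': from fail(3)=0 chase 'a': 0 ⇒ 1;  out={0}∪out(1)={0}
  fail(7) 'acac': from fail(6)=1 chase 'c': 1 ⇒ 5;  out={1}∪out(5)={1}

Run:
i=0 'b': node 0→0
i=1 'a': node 0→1
i=2 'c': node 1→5
i=3 'a': node 5→6
i=4 'a': node 6→1 (fail-walked)
i=5 'c': node 1→5
i=6 'a': node 5→6
i=7 'c': node 6→7  ** P1@[4:7]
i=8 'a': node 7→6 (fail-walked)
i=9 'b': node 6→2 (fail-walked)
i=10 'c': node 2→3
i=11 'a': node 3→4  ** P0@[8:11]
i=12 'b': node 4→2 (fail-walked)
i=13 'c': node 2→3
i=14 'c': node 3→0 (fail-walked)
i=15 'a': node 0→1
i=16 'c': node 1→5
i=17 'a': node 5→6
i=18 'c': node 6→7  ** P1@[15:18]
i=19 'a': node 7→6 (fail-walked)
i=20 'b': node 6→2 (fail-walked)
i=21 'c': node 2→3
i=22 'a': node 3→4  ** P0@[19:22]
i=23 'c': node 4→5 (fail-walked)
i=24 'a': node 5→6
i=25 'c': node 6→7  ** P1@[22:25]
i=26 'b': node 7→0 (fail-walked)
i=27 'a': node 0→1
i=28 'a': node 1→1 (fail-walked)
i=29 'b': node 1→2
i=30 'c': node 2→3
i=31 'a': node 3→4  ** P0@[28:31]
i=32 'b': node 4→2 (fail-walked)
i=33 'c': node 2→3
i=34 'a': node 3→4  ** P0@[31:34]
i=35 'a': node 4→1 (fail-walked)
i=36 'c': node 1→5
i=37 'a': node 5→6
i=38 'c': node 6→7  ** P1@[35:38]
i=39 'a': node 7→6 (fail-walked)
i=40 'c': node 6→7  ** P1@[37:40]
i=41 'a': node 7→6 (fail-walked)
i=42 'c': node 6→7  ** P1@[39:42]
i=43 'c': node 7→0 (fail-walked)
i=44 'c': node 0→0
i=45 'a': node 0→1
i=46 'c': node 1→5
i=47 'a': node 5→6
i=48 'c': node 6→7  ** P1@[45:48]

Result: [[7,1],[11,0],[18,1],[22,0],[25,1],[31,0],[34,0],[38,1],[40,1],[42,1],[48,1]]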